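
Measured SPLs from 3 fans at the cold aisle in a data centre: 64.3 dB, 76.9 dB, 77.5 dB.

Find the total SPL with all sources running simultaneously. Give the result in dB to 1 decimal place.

Converting to relative power and adding: 10^(64.3/10) + 10^(76.9/10) + 10^(77.5/10) = 1.079e+08.
Combined level = 10 log₁₀(1.079e+08) = 80.3 dB.

80.3 dB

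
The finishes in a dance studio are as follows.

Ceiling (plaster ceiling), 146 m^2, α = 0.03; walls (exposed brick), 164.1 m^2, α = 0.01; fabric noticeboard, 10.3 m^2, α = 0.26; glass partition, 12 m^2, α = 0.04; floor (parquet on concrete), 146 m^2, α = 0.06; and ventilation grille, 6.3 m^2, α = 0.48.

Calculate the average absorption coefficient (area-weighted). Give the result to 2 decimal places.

Total surface area S = 484.7 m^2.
A = 146×0.03 + 164.1×0.01 + 10.3×0.26 + 12×0.04 + 146×0.06 + 6.3×0.48 = 20.963 sabins.
ᾱ = 20.963 / 484.7 = 0.04.

0.04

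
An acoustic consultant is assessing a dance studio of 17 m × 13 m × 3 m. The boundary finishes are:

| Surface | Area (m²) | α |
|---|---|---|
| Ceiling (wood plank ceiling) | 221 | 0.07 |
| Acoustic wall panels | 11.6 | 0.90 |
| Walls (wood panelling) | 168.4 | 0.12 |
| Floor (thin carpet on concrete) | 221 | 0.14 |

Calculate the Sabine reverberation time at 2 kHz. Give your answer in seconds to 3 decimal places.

1.385 s

Equivalent absorption area: A = 221*0.07 + 11.6*0.90 + 168.4*0.12 + 221*0.14 = 77.058 m².
V = 17·13·3 = 663 m³.
T = 0.161 V/A = 0.161·663/77.058 = 1.385 s.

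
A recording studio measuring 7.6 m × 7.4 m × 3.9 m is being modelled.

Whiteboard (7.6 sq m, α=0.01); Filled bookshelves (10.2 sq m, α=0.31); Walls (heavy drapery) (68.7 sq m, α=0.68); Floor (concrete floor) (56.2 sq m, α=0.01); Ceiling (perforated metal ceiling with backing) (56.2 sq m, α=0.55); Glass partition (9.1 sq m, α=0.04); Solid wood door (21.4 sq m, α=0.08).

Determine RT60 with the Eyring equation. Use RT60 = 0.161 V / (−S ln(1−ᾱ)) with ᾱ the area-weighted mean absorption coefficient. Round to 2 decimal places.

Total surface area S = 7.6 + 10.2 + 68.7 + 56.2 + 56.2 + 9.1 + 21.4 = 229.4 sq m.
Absorption A = 7.6·0.01 + 10.2·0.31 + 68.7·0.68 + 56.2·0.01 + 56.2·0.55 + 9.1·0.04 + 21.4·0.08 = 83.502 sabins.
Mean coefficient ᾱ = A/S = 0.3640.
−S·ln(1−ᾱ) = −229.4 × ln(1 − 0.3640) = 103.817.
V = 7.6 × 7.4 × 3.9 = 219.336 m³.
T = 0.161·V/[−S·ln(1−ᾱ)] = 0.161·219.336/103.817 = 0.34 s.

0.34 seconds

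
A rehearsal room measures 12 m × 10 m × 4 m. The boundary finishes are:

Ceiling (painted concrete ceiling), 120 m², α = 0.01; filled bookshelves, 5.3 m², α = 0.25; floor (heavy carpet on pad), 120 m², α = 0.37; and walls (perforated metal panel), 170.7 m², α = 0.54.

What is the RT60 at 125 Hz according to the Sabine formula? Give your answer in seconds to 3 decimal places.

0.556 seconds

Total absorption A = 120×0.01 + 5.3×0.25 + 120×0.37 + 170.7×0.54
  = 1.200 + 1.325 + 44.400 + 92.178 = 139.103 m² sabins.
Volume V = 12 × 10 × 4 = 480 m³.
T = 0.161 V/A = 0.161·480/139.103 = 0.556 s.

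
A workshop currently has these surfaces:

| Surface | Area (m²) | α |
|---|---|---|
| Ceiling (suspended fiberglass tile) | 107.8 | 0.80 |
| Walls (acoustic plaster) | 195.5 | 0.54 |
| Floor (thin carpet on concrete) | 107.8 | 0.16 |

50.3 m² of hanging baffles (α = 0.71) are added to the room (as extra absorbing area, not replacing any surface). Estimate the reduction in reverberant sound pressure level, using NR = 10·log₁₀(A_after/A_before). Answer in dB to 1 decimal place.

0.7 dB

Summing Sᵢαᵢ: 86.240 + 105.570 + 17.248 → A_before = 209.058 sabins.
Treatment contributes 50.3·0.71 = 35.713 sabins.
A_after = 209.058 + 35.713 = 244.771 sabins.
NR = 10·log₁₀(244.771/209.058) = 0.7 dB.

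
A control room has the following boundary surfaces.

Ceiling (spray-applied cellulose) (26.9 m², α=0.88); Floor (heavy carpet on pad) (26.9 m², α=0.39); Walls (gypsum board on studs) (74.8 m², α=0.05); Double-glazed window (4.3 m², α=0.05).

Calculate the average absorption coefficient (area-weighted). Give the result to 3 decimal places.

S = Σ Sᵢ = 26.9 + 26.9 + 74.8 + 4.3 = 132.9 m².
A = 26.9·0.88 + 26.9·0.39 + 74.8·0.05 + 4.3·0.05 = 38.118 sabins.
ᾱ = 38.118 / 132.9 = 0.287.

0.287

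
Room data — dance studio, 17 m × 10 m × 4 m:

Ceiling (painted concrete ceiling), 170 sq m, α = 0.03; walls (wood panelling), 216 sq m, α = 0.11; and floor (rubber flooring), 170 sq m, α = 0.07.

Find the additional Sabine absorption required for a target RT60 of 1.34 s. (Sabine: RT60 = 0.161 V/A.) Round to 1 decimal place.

A₁ = Σ Sᵢαᵢ = 170*0.03 + 216*0.11 + 170*0.07 = 40.760 sabins.
Target A₂ = 0.161·680/1.34 = 81.701 sabins (V = 680 m³).
Shortfall: 81.701 − 40.760 = 40.9 sabins.

40.9 sabins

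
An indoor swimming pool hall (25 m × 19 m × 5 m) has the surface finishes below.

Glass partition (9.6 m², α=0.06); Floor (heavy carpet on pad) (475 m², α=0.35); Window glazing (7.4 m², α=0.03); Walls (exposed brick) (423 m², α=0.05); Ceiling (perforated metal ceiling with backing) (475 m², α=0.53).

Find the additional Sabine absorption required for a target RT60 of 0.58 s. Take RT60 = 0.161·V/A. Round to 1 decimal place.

A₁ = Σ Sᵢαᵢ = 9.6×0.06 + 475×0.35 + 7.4×0.03 + 423×0.05 + 475×0.53 = 439.948 sabins.
V = 2375 m³. Required absorption A₂ = 0.161 × 2375 / 0.58 = 659.267 sabins.
Shortfall: 659.267 − 439.948 = 219.3 sabins.

219.3 sabins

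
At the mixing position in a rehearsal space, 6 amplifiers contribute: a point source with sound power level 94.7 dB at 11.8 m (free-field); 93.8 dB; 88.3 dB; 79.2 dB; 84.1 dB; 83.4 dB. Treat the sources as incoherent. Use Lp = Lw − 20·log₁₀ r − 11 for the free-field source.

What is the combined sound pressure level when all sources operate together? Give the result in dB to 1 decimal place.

Source at 11.8 m: Lp = 94.7 − 20·log₁₀(11.8) − 11 = 62.3 dB.
Sum in the linear (power) domain: Σ 10^(Lᵢ/10) = 10^(62.3/10) + 10^(93.8/10) + 10^(88.3/10) + 10^(79.2/10) + 10^(84.1/10) + 10^(83.4/10) = 3.636e+09.
Combined level = 10 log₁₀(3.636e+09) = 95.6 dB.

95.6 dB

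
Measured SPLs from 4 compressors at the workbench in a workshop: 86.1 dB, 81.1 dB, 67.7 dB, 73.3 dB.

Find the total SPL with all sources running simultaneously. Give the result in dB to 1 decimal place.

87.5 dB

Sum in the linear (power) domain: Σ 10^(Lᵢ/10) = 10^(86.1/10) + 10^(81.1/10) + 10^(67.7/10) + 10^(73.3/10) = 5.635e+08.
Back to dB: 10·log₁₀ Σ = 87.5 dB.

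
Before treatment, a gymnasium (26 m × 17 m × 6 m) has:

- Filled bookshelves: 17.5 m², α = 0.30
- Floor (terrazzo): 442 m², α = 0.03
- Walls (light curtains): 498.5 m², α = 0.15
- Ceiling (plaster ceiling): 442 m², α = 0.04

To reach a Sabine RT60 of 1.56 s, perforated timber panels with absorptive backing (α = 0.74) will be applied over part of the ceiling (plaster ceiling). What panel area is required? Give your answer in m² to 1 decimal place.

232.5

Total absorption A₁ = 17.5×0.30 + 442×0.03 + 498.5×0.15 + 442×0.04
  = 5.250 + 13.260 + 74.775 + 17.680 = 110.965 m² sabins.
Required A₂ = 0.161·2652/1.56 = 273.700 sabins.
ΔA needed = 273.700 − 110.965 = 162.735 sabins.
Each m² of panel replacing the ceiling (plaster ceiling) adds (0.74 − 0.04) = 0.70 sabins.
Panel area = 162.735 / 0.70 = 232.5 m².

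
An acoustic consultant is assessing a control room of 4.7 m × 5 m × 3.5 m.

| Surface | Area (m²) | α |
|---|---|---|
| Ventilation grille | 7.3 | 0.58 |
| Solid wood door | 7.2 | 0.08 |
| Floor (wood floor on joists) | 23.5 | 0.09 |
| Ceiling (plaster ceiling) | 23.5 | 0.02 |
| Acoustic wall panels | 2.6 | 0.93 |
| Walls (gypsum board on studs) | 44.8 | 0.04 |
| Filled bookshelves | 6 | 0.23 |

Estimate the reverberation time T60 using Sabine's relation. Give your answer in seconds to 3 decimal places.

1.020 s

A = Σ Sᵢαᵢ = 7.3·0.58 + 7.2·0.08 + 23.5·0.09 + 23.5·0.02 + 2.6·0.93 + 44.8·0.04 + 6·0.23 = 12.985 sabins.
Room volume: 82.25 m³.
RT60 = 0.161 · V / A = 0.161 × 82.25 / 12.985 = 1.020 s.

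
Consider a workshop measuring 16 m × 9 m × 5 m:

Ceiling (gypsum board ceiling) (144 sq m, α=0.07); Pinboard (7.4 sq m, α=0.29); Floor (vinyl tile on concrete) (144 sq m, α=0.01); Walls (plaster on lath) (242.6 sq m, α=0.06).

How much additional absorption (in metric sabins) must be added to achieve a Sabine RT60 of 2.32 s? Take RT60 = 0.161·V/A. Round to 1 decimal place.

Summing Sᵢαᵢ: 10.080 + 2.146 + 1.440 + 14.556 → A₁ = 28.222 sabins.
Target A₂ = 0.161·720/2.32 = 49.966 sabins (V = 720 m³).
ΔA = A₂ − A₁ = 49.966 − 28.222 = 21.7 sabins.

21.7 sabins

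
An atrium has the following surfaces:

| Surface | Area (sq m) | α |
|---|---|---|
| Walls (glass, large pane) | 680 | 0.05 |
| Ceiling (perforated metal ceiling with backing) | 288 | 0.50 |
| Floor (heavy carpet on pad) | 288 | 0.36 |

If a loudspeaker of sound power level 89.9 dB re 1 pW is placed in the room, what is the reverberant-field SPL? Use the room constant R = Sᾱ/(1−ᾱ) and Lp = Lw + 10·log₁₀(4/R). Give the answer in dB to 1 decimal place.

70.3 dB

A = 281.680 sabins; S = 1256.0 sq m.
ᾱ = 281.680/1256.0 = 0.2243; R = Sᾱ/(1−ᾱ) = 281.680/(1−0.2243) = 363.130 sq m.
Lp = 89.9 + 10·log₁₀(4/363.130) = 89.9 + (-19.58) = 70.3 dB.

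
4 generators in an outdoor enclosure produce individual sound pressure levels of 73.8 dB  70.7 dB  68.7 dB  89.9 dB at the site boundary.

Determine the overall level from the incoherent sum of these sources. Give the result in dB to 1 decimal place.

Σ 10^(Lᵢ/10) = 1.02e+09.
L_total = 10·log₁₀(1.02e+09) = 90.1 dB.

90.1 dB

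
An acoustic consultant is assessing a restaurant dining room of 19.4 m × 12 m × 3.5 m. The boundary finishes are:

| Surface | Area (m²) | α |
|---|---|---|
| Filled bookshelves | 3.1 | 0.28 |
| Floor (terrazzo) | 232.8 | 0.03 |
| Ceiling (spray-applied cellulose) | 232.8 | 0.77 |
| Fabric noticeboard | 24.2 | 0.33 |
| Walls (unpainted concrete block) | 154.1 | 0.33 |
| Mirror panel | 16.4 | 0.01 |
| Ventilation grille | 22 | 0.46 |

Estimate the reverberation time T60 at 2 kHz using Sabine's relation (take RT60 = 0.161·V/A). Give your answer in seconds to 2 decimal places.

A = Σ Sᵢαᵢ = 3.1·0.28 + 232.8·0.03 + 232.8·0.77 + 24.2·0.33 + 154.1·0.33 + 16.4·0.01 + 22·0.46 = 256.231 sabins.
V = 19.4·12·3.5 = 814.8 m³.
RT60 = 0.161 · V / A = 0.161 × 814.8 / 256.231 = 0.51 s.

0.51 sec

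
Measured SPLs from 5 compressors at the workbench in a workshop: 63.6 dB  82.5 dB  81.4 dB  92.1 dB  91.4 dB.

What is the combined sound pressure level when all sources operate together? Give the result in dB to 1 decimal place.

95.2 dB

Σ 10^(Lᵢ/10) = 3.32e+09.
Combined level = 10 log₁₀(3.32e+09) = 95.2 dB.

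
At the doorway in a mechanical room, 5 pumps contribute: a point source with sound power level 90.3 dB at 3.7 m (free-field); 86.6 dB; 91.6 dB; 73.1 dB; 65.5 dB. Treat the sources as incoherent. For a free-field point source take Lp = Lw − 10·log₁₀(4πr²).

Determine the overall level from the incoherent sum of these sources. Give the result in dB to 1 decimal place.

92.9 dB

Source at 3.7 m: Lp = 90.3 − 10·log₁₀(4π·3.7²) = 90.3 − 10·log₁₀(172.034) = 67.9 dB.
Converting to relative power and adding: 10^(67.9/10) + 10^(86.6/10) + 10^(91.6/10) + 10^(73.1/10) + 10^(65.5/10) = 1.933e+09.
Back to dB: 10·log₁₀ Σ = 92.9 dB.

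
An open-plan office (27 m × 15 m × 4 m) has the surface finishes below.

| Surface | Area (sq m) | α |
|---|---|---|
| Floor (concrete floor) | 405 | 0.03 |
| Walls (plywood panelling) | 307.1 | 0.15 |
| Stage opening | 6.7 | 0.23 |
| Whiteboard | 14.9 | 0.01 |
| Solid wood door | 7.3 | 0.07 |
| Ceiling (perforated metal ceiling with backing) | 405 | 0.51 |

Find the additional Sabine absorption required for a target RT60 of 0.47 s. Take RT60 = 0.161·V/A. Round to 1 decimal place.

Equivalent absorption area: A₁ = 405·0.03 + 307.1·0.15 + 6.7·0.23 + 14.9·0.01 + 7.3·0.07 + 405·0.51 = 266.966 sq m.
V = 1620 m³. Required absorption A₂ = 0.161 × 1620 / 0.47 = 554.936 sabins.
Shortfall: 554.936 − 266.966 = 288.0 sabins.

288.0 sabins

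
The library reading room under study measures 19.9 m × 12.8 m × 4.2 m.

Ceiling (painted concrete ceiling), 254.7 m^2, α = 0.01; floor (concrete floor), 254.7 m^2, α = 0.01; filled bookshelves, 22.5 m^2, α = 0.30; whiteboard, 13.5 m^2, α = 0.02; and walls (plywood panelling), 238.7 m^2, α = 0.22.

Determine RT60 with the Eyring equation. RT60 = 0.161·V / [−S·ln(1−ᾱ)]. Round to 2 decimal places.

S = Σ Sᵢ = 784.1 m^2.
Absorption A = 254.7·0.01 + 254.7·0.01 + 22.5·0.30 + 13.5·0.02 + 238.7·0.22 = 64.628 sabins.
ᾱ = 64.628 / 784.1 = 0.0824.
Eyring denominator: −S ln(1−ᾱ) = 67.428.
V = 19.9 × 12.8 × 4.2 = 1069.824 m³.
RT60 = 0.161 × 1069.824 / 67.428 = 2.55 s.

2.55 seconds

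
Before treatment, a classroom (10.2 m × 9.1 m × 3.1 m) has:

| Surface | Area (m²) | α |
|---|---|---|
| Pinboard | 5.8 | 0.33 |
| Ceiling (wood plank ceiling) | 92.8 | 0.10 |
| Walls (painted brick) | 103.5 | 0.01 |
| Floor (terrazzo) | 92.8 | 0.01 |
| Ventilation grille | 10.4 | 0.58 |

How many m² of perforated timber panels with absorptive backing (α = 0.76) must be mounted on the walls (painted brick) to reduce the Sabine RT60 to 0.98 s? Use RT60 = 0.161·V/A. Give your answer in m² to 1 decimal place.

A₁ = Σ Sᵢαᵢ = 5.8×0.33 + 92.8×0.10 + 103.5×0.01 + 92.8×0.01 + 10.4×0.58 = 19.189 sabins.
Required A₂ = 0.161·287.742/0.98 = 47.272 sabins.
Absorption to add: 47.272 − 19.189 = 28.083 sabins.
Each m² of panel replacing the walls (painted brick) adds (0.76 − 0.01) = 0.75 sabins.
Panel area = 28.083 / 0.75 = 37.4 m².

37.4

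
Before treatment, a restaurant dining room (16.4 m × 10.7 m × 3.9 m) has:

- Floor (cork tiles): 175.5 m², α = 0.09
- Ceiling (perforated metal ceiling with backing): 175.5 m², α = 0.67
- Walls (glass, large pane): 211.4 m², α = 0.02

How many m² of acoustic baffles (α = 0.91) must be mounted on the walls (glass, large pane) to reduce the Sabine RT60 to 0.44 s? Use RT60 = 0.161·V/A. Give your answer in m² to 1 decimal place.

126.8

Summing Sᵢαᵢ: 15.795 + 117.585 + 4.228 → A₁ = 137.608 sabins.
Required A₂ = 0.161·684.372/0.44 = 250.418 sabins.
ΔA needed = 250.418 − 137.608 = 112.810 sabins.
Each m² of panel replacing the walls (glass, large pane) adds (0.91 − 0.02) = 0.89 sabins.
Panel area = 112.810 / 0.89 = 126.8 m².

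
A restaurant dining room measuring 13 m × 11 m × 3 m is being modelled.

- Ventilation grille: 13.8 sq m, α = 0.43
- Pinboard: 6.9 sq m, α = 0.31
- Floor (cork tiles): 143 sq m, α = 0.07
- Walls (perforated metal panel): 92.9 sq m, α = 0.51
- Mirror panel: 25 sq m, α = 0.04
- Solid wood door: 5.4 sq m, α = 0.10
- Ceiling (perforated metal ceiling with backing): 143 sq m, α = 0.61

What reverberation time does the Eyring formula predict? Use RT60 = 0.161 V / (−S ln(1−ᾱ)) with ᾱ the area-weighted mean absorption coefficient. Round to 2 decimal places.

0.36 s

Total surface area S = 13.8 + 6.9 + 143 + 92.9 + 25 + 5.4 + 143 = 430.0 sq m.
Absorption A = 13.8×0.43 + 6.9×0.31 + 143×0.07 + 92.9×0.51 + 25×0.04 + 5.4×0.10 + 143×0.61 = 154.232 sabins.
Mean coefficient ᾱ = A/S = 0.3587.
Eyring denominator: −S ln(1−ᾱ) = 191.031.
V = 13 × 11 × 3 = 429 m³.
RT60 = 0.161 × 429 / 191.031 = 0.36 s.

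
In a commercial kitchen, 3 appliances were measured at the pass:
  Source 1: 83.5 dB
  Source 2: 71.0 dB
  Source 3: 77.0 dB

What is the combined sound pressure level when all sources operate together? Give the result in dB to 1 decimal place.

84.6 dB

Converting to relative power and adding: 10^(83.5/10) + 10^(71.0/10) + 10^(77.0/10) = 2.866e+08.
Back to dB: 10·log₁₀ Σ = 84.6 dB.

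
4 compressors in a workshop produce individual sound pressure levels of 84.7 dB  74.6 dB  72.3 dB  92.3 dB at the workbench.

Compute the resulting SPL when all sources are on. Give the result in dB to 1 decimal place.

Sum in the linear (power) domain: Σ 10^(Lᵢ/10) = 10^(84.7/10) + 10^(74.6/10) + 10^(72.3/10) + 10^(92.3/10) = 2.039e+09.
L_total = 10·log₁₀(2.039e+09) = 93.1 dB.

93.1 dB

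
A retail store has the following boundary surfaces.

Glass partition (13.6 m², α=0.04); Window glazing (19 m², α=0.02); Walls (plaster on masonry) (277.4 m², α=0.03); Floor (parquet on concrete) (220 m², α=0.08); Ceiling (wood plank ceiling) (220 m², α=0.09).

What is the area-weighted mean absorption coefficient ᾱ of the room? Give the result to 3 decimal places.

S = Σ Sᵢ = 13.6 + 19 + 277.4 + 220 + 220 = 750.0 m².
A = 13.6·0.04 + 19·0.02 + 277.4·0.03 + 220·0.08 + 220·0.09 = 46.646 sabins.
ᾱ = 46.646 / 750.0 = 0.062.

0.062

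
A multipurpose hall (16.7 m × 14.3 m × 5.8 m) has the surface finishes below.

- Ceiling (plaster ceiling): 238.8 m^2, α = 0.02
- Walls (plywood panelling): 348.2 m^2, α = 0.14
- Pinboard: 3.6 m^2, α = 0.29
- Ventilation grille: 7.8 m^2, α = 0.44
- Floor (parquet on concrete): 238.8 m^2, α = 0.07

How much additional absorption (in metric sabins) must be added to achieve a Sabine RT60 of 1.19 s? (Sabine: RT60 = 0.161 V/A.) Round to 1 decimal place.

112.7 sabins

Summing Sᵢαᵢ: 4.776 + 48.748 + 1.044 + 3.432 + 16.716 → A₁ = 74.716 sabins.
V = 1385.098 m³. Required absorption A₂ = 0.161 × 1385.098 / 1.19 = 187.396 sabins.
Additional absorption ΔA = 187.396 − 74.716 = 112.7 sabins.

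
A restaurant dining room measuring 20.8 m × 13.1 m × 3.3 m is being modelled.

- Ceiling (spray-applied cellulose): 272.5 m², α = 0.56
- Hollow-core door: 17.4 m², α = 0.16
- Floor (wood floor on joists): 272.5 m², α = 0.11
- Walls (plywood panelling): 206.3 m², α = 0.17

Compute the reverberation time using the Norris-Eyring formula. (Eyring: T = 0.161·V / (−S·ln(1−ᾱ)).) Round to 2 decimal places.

S = Σ Sᵢ = 768.7 m².
Absorption A = 272.5×0.56 + 17.4×0.16 + 272.5×0.11 + 206.3×0.17 = 220.430 sabins.
Mean coefficient ᾱ = A/S = 0.2868.
Eyring denominator: −S ln(1−ᾱ) = 259.816.
V = 20.8 × 13.1 × 3.3 = 899.184 m³.
RT60 = 0.161 × 899.184 / 259.816 = 0.56 s.

0.56 s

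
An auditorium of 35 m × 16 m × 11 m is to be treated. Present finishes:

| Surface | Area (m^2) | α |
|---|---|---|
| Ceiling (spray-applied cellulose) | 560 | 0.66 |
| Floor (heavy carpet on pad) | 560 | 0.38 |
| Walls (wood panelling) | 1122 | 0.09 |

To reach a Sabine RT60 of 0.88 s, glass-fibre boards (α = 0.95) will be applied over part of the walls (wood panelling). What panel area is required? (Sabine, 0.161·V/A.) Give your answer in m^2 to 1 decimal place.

515.8

A₁ = Σ Sᵢαᵢ = 560·0.66 + 560·0.38 + 1122·0.09 = 683.380 sabins.
Required A₂ = 0.161·6160/0.88 = 1127.000 sabins.
ΔA needed = 1127.000 − 683.380 = 443.620 sabins.
Each m^2 of panel replacing the walls (wood panelling) adds (0.95 − 0.09) = 0.86 sabins.
Panel area = 443.620 / 0.86 = 515.8 m^2.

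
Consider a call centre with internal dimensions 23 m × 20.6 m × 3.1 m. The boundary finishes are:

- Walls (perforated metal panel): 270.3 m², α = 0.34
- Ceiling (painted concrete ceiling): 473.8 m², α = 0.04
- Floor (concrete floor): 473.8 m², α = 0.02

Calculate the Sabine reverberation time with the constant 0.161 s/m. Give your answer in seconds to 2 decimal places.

Summing Sᵢαᵢ: 91.902 + 18.952 + 9.476 → A = 120.330 sabins.
V = 23·20.6·3.1 = 1468.78 m³.
RT60 = 0.161 · V / A = 0.161 × 1468.78 / 120.330 = 1.97 s.

1.97 sec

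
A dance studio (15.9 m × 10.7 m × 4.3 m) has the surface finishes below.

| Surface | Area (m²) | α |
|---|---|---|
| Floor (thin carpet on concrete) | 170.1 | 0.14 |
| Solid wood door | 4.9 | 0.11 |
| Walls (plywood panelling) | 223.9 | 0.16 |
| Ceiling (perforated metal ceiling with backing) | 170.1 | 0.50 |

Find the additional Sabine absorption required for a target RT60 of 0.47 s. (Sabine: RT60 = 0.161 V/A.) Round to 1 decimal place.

105.4 sabins

Equivalent absorption area: A₁ = 170.1×0.14 + 4.9×0.11 + 223.9×0.16 + 170.1×0.50 = 145.227 m².
Target A₂ = 0.161·731.559/0.47 = 250.598 sabins (V = 731.559 m³).
Additional absorption ΔA = 250.598 − 145.227 = 105.4 sabins.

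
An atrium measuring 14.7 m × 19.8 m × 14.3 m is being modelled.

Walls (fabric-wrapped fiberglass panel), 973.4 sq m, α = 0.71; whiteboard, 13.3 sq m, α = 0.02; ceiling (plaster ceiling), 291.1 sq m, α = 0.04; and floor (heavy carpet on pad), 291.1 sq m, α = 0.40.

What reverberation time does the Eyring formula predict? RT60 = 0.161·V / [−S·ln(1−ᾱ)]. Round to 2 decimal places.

0.58 s

S = Σ Sᵢ = 1568.9 sq m.
Absorption A = 973.4×0.71 + 13.3×0.02 + 291.1×0.04 + 291.1×0.40 = 819.464 sabins.
ᾱ = 819.464 / 1568.9 = 0.5223.
−S·ln(1−ᾱ) = −1568.9 × ln(1 − 0.5223) = 1159.060.
V = 14.7 × 19.8 × 14.3 = 4162.158 m³.
T = 0.161·V/[−S·ln(1−ᾱ)] = 0.161·4162.158/1159.060 = 0.58 s.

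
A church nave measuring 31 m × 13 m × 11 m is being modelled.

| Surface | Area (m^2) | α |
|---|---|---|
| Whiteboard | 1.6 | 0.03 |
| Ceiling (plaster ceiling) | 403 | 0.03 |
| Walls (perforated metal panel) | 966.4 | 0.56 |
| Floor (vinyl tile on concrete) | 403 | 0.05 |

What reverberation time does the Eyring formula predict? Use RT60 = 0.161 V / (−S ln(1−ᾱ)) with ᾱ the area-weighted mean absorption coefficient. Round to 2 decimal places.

S = Σ Sᵢ = 1774.0 m^2.
Σ(Sᵢαᵢ) = 1.6·0.03 + 403·0.03 + 966.4·0.56 + 403·0.05 = 573.472.
ᾱ = 573.472 / 1774.0 = 0.3233.
Eyring denominator: −S ln(1−ᾱ) = 692.795.
V = 31 × 13 × 11 = 4433 m³.
RT60 = 0.161 × 4433 / 692.795 = 1.03 s.

1.03 s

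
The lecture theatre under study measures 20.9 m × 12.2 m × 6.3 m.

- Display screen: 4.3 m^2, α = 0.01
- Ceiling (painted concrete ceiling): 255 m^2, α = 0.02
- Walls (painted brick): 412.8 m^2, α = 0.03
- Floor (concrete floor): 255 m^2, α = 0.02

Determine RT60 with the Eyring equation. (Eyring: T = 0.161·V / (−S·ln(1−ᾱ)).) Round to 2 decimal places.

11.29 seconds

S = Σ Sᵢ = 927.1 m^2.
Absorption A = 4.3·0.01 + 255·0.02 + 412.8·0.03 + 255·0.02 = 22.627 sabins.
ᾱ = 22.627 / 927.1 = 0.0244.
−S·ln(1−ᾱ) = −927.1 × ln(1 − 0.0244) = 22.902.
V = 20.9 × 12.2 × 6.3 = 1606.374 m³.
RT60 = 0.161 × 1606.374 / 22.902 = 11.29 s.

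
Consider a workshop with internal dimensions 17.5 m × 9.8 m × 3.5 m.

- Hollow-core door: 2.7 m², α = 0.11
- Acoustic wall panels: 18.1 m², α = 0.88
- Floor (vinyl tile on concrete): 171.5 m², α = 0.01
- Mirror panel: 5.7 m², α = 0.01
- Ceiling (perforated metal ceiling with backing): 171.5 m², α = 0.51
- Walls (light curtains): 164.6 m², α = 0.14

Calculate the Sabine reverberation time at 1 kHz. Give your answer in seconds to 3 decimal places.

0.752 seconds

Total absorption A = 2.7*0.11 + 18.1*0.88 + 171.5*0.01 + 5.7*0.01 + 171.5*0.51 + 164.6*0.14
  = 0.297 + 15.928 + 1.715 + 0.057 + 87.465 + 23.044 = 128.506 m² sabins.
V = 17.5·9.8·3.5 = 600.25 m³.
RT60 = 0.161 · V / A = 0.161 × 600.25 / 128.506 = 0.752 s.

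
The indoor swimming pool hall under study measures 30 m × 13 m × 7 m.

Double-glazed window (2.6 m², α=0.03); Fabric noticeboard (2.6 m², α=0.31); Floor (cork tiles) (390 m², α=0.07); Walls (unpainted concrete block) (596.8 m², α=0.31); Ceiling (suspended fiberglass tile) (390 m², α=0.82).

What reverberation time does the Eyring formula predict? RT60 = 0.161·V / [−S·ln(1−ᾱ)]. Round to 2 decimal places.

0.65 sec

Total surface area S = 2.6 + 2.6 + 390 + 596.8 + 390 = 1382.0 m².
Absorption A = 2.6·0.03 + 2.6·0.31 + 390·0.07 + 596.8·0.31 + 390·0.82 = 532.992 sabins.
Mean coefficient ᾱ = A/S = 0.3857.
Eyring denominator: −S ln(1−ᾱ) = 673.410.
V = 30 × 13 × 7 = 2730 m³.
T = 0.161·V/[−S·ln(1−ᾱ)] = 0.161·2730/673.410 = 0.65 s.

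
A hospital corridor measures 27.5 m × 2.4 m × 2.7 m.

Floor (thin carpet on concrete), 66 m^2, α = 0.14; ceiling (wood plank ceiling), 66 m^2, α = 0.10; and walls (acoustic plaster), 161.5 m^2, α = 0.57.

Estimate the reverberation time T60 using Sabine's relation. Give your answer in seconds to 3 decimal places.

Equivalent absorption area: A = 66·0.14 + 66·0.10 + 161.5·0.57 = 107.895 m^2.
V = 27.5·2.4·2.7 = 178.2 m³.
T = 0.161 V/A = 0.161·178.2/107.895 = 0.266 s.

0.266 seconds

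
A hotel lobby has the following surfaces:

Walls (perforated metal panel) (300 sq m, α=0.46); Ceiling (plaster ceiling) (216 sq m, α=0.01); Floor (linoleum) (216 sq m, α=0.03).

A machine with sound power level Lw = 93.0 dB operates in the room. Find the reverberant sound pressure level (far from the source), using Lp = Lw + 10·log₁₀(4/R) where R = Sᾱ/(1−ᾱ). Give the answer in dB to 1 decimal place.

A = 146.640 sabins; S = 732.0 sq m.
ᾱ = 0.2003, so room constant R = A/(1−ᾱ) = 183.369 sq m.
Lp = Lw + 10 log₁₀(4/R) = 93.0 -16.61 = 76.4 dB.

76.4 dB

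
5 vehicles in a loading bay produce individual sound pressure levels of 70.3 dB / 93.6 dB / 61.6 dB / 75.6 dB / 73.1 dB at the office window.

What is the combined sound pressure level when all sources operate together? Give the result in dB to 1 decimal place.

Sum in the linear (power) domain: Σ 10^(Lᵢ/10) = 10^(70.3/10) + 10^(93.6/10) + 10^(61.6/10) + 10^(75.6/10) + 10^(73.1/10) = 2.36e+09.
L_total = 10·log₁₀(2.36e+09) = 93.7 dB.

93.7 dB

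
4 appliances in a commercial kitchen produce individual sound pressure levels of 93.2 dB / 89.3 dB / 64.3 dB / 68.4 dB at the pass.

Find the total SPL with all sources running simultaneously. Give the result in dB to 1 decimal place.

94.7 dB

Sum in the linear (power) domain: Σ 10^(Lᵢ/10) = 10^(93.2/10) + 10^(89.3/10) + 10^(64.3/10) + 10^(68.4/10) = 2.95e+09.
Combined level = 10 log₁₀(2.95e+09) = 94.7 dB.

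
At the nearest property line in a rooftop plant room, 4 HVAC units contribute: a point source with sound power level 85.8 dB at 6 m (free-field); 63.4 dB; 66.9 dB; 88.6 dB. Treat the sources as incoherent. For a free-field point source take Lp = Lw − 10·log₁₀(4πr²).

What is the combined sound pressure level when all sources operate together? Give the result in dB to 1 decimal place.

88.6 dB

Source at 6 m: Lp = 85.8 − 10·log₁₀(4π·6²) = 85.8 − 10·log₁₀(452.389) = 59.2 dB.
Sum in the linear (power) domain: Σ 10^(Lᵢ/10) = 10^(59.2/10) + 10^(63.4/10) + 10^(66.9/10) + 10^(88.6/10) = 7.324e+08.
Combined level = 10 log₁₀(7.324e+08) = 88.6 dB.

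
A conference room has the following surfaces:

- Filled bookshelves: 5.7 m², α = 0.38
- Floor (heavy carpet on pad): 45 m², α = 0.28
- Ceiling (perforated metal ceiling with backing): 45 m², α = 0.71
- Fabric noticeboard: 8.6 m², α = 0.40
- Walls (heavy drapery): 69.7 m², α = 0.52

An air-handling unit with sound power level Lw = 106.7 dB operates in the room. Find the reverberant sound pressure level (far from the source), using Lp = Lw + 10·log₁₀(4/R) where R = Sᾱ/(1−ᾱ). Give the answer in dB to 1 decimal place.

90.4 dB

A = 86.400 sabins; S = 174.0 m².
ᾱ = 86.400/174.0 = 0.4966; R = Sᾱ/(1−ᾱ) = 86.400/(1−0.4966) = 171.633 m².
Lp = 106.7 + 10·log₁₀(4/171.633) = 106.7 + (-16.33) = 90.4 dB.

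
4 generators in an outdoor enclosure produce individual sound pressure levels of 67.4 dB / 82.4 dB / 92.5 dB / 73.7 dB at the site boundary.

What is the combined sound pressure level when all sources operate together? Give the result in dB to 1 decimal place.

Sum in the linear (power) domain: Σ 10^(Lᵢ/10) = 10^(67.4/10) + 10^(82.4/10) + 10^(92.5/10) + 10^(73.7/10) = 1.981e+09.
L_total = 10·log₁₀(1.981e+09) = 93.0 dB.

93.0 dB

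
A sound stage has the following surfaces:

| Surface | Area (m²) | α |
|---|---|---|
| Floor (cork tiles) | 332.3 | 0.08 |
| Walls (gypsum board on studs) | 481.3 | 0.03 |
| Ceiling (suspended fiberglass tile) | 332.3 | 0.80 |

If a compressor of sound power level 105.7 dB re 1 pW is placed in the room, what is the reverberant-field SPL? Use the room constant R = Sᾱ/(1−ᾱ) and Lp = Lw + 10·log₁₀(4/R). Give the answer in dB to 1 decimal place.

A = 306.863 sabins; S = 1145.9 m².
ᾱ = 0.2678, so room constant R = A/(1−ᾱ) = 419.097 m².
Lp = 105.7 + 10·log₁₀(4/419.097) = 105.7 + (-20.20) = 85.5 dB.

85.5 dB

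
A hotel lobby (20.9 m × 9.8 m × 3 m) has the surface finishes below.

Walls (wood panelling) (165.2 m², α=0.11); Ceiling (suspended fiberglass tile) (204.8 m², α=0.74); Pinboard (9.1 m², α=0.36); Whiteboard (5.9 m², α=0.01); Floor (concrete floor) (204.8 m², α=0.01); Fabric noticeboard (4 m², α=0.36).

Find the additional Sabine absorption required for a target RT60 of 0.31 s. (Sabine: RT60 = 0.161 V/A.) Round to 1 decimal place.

Equivalent absorption area: A₁ = 165.2*0.11 + 204.8*0.74 + 9.1*0.36 + 5.9*0.01 + 204.8*0.01 + 4*0.36 = 176.547 m².
For T = 0.31 s, need A₂ = 0.161·V/T = 0.161·614.46/0.31 = 319.123 sabins.
ΔA = A₂ − A₁ = 319.123 − 176.547 = 142.6 sabins.

142.6 sabins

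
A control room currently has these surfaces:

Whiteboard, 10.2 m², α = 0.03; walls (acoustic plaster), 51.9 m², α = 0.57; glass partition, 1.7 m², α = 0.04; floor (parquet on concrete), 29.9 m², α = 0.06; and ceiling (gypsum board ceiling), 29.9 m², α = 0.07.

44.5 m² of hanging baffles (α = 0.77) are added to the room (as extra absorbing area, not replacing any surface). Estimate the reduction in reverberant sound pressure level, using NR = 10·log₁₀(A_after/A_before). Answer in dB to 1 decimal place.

Summing Sᵢαᵢ: 0.306 + 29.583 + 0.068 + 1.794 + 2.093 → A_before = 33.844 sabins.
Treatment contributes 44.5·0.77 = 34.265 sabins.
New total A_after = 68.109 sabins.
NR = 10·log₁₀(68.109/33.844) = 3.0 dB.

3.0 dB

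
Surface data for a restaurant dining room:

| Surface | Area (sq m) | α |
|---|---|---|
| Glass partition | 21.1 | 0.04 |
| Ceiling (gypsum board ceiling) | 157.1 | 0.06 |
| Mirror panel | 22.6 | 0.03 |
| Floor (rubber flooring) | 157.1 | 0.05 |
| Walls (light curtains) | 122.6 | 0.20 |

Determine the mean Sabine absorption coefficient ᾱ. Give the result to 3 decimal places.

0.090

S = Σ Sᵢ = 21.1 + 157.1 + 22.6 + 157.1 + 122.6 = 480.5 sq m.
A = 21.1×0.04 + 157.1×0.06 + 22.6×0.03 + 157.1×0.05 + 122.6×0.20 = 43.323 sabins.
ᾱ = A/S = 0.090.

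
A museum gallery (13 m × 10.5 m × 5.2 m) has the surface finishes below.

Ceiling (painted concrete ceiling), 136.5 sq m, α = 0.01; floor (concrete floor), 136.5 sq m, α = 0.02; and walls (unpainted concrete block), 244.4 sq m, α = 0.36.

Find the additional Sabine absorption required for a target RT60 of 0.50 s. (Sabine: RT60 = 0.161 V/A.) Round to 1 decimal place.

136.5 sabins

Equivalent absorption area: A₁ = 136.5*0.01 + 136.5*0.02 + 244.4*0.36 = 92.079 sq m.
Target A₂ = 0.161·709.8/0.50 = 228.556 sabins (V = 709.8 m³).
ΔA = A₂ − A₁ = 228.556 − 92.079 = 136.5 sabins.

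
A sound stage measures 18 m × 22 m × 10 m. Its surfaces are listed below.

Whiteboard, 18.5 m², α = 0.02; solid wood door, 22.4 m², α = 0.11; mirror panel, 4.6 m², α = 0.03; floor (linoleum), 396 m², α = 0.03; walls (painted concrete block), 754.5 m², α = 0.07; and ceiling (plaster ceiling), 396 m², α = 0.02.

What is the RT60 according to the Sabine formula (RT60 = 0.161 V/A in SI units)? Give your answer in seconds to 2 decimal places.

8.43 s

Equivalent absorption area: A = 18.5×0.02 + 22.4×0.11 + 4.6×0.03 + 396×0.03 + 754.5×0.07 + 396×0.02 = 75.587 m².
Volume V = 18 × 22 × 10 = 3960 m³.
T = 0.161 V/A = 0.161·3960/75.587 = 8.43 s.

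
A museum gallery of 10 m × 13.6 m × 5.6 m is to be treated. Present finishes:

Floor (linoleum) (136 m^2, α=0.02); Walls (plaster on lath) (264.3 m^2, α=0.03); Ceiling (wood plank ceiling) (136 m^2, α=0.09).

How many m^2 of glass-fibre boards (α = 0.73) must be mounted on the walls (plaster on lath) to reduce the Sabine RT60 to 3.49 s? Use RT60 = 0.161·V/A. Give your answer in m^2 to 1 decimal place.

Equivalent absorption area: A₁ = 136×0.02 + 264.3×0.03 + 136×0.09 = 22.889 m^2.
Required A₂ = 0.161·761.6/3.49 = 35.134 sabins.
ΔA needed = 35.134 − 22.889 = 12.245 sabins.
Net gain per m^2: Δα = 0.73 − 0.03 = 0.70.
Panel area = 12.245 / 0.70 = 17.5 m^2.

17.5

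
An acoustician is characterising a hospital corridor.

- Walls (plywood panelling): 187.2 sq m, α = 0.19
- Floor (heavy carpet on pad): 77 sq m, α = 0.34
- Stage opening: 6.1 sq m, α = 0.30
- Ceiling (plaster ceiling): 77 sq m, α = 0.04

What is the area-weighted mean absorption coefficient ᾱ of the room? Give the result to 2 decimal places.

0.19

Total surface area S = 347.3 sq m.
A = 187.2×0.19 + 77×0.34 + 6.1×0.30 + 77×0.04 = 66.658 sabins.
ᾱ = A/S = 0.19.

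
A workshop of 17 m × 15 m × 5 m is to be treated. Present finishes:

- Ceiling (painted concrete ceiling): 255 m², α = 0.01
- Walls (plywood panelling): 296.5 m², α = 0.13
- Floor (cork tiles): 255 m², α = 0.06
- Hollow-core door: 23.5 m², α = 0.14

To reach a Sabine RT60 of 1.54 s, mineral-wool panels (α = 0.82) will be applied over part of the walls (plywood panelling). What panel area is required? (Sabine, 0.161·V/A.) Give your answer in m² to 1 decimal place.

A₁ = Σ Sᵢαᵢ = 255×0.01 + 296.5×0.13 + 255×0.06 + 23.5×0.14 = 59.685 sabins.
V = 1275 m³. Target absorption A₂ = 0.161 × 1275 / 1.54 = 133.295 sabins.
ΔA needed = 133.295 − 59.685 = 73.610 sabins.
Each m² of panel replacing the walls (plywood panelling) adds (0.82 − 0.13) = 0.69 sabins.
Area = ΔA/Δα = 73.610/0.69 = 106.7 m².

106.7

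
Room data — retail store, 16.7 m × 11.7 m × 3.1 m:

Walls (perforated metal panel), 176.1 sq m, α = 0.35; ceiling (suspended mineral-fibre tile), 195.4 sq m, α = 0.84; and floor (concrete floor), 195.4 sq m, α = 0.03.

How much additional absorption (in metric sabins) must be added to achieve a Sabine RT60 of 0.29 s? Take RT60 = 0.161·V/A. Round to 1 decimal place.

104.6 sabins

Total absorption A₁ = 176.1×0.35 + 195.4×0.84 + 195.4×0.03
  = 61.635 + 164.136 + 5.862 = 231.633 sq m sabins.
Target A₂ = 0.161·605.709/0.29 = 336.273 sabins (V = 605.709 m³).
Shortfall: 336.273 − 231.633 = 104.6 sabins.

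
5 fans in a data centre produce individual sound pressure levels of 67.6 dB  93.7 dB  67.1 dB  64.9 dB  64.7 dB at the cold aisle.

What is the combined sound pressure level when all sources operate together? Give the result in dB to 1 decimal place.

Sum in the linear (power) domain: Σ 10^(Lᵢ/10) = 10^(67.6/10) + 10^(93.7/10) + 10^(67.1/10) + 10^(64.9/10) + 10^(64.7/10) = 2.361e+09.
Back to dB: 10·log₁₀ Σ = 93.7 dB.

93.7 dB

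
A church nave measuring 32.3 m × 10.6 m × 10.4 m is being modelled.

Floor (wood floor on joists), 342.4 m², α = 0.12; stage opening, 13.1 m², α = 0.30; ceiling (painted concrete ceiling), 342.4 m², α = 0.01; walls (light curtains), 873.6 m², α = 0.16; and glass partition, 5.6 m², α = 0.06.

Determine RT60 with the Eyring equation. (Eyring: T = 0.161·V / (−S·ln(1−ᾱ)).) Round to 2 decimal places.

2.85 s

S = Σ Sᵢ = 1577.1 m².
Absorption A = 342.4·0.12 + 13.1·0.30 + 342.4·0.01 + 873.6·0.16 + 5.6·0.06 = 188.554 sabins.
Mean coefficient ᾱ = A/S = 0.1196.
−S·ln(1−ᾱ) = −1577.1 × ln(1 − 0.1196) = 200.889.
V = 32.3 × 10.6 × 10.4 = 3560.752 m³.
T = 0.161·V/[−S·ln(1−ᾱ)] = 0.161·3560.752/200.889 = 2.85 s.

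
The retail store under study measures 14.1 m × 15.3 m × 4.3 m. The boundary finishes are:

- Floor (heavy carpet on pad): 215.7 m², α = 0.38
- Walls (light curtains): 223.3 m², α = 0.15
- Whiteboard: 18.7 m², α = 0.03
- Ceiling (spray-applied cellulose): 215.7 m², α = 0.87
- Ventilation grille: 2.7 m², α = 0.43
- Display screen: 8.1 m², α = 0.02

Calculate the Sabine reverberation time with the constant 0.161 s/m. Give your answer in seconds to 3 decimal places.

Total absorption A = 215.7*0.38 + 223.3*0.15 + 18.7*0.03 + 215.7*0.87 + 2.7*0.43 + 8.1*0.02
  = 81.966 + 33.495 + 0.561 + 187.659 + 1.161 + 0.162 = 305.004 m² sabins.
Volume V = 14.1 × 15.3 × 4.3 = 927.639 m³.
Sabine: RT60 = 0.161 × 927.639 / 305.004 = 0.490 s.

0.490 s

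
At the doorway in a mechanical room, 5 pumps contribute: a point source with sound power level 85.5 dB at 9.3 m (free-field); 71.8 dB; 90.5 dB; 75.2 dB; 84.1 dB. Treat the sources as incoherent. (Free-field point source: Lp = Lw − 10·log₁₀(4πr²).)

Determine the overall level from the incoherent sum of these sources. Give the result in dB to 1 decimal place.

Source at 9.3 m: Lp = 85.5 − 10·log₁₀(4π·9.3²) = 85.5 − 10·log₁₀(1086.865) = 55.1 dB.
Σ 10^(Lᵢ/10) = 1.428e+09.
Back to dB: 10·log₁₀ Σ = 91.5 dB.

91.5 dB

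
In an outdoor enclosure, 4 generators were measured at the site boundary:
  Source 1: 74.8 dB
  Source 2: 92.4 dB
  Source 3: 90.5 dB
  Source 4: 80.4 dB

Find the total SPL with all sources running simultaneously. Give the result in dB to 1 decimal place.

Converting to relative power and adding: 10^(74.8/10) + 10^(92.4/10) + 10^(90.5/10) + 10^(80.4/10) = 3e+09.
Combined level = 10 log₁₀(3e+09) = 94.8 dB.

94.8 dB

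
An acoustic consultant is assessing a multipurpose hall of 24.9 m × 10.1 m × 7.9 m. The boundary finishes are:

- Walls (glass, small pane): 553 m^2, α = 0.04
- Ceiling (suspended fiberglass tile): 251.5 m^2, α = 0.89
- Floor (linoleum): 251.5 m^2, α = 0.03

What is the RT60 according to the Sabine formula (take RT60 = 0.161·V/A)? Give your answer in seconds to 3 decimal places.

1.262 s

Total absorption A = 553*0.04 + 251.5*0.89 + 251.5*0.03
  = 22.120 + 223.835 + 7.545 = 253.500 m^2 sabins.
Volume V = 24.9 × 10.1 × 7.9 = 1986.771 m³.
Sabine: RT60 = 0.161 × 1986.771 / 253.500 = 1.262 s.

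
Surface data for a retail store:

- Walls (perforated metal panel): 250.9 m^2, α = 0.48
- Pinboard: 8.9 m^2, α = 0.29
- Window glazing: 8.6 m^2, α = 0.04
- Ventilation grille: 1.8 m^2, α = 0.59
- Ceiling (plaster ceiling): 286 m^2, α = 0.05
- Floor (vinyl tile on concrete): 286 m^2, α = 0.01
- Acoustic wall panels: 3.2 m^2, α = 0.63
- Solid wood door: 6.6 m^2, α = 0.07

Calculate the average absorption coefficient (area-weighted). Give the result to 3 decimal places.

0.169

Total surface area S = 852.0 m^2.
Weighted sum Σ Sα = 144.057.
ᾱ = 144.057 / 852.0 = 0.169.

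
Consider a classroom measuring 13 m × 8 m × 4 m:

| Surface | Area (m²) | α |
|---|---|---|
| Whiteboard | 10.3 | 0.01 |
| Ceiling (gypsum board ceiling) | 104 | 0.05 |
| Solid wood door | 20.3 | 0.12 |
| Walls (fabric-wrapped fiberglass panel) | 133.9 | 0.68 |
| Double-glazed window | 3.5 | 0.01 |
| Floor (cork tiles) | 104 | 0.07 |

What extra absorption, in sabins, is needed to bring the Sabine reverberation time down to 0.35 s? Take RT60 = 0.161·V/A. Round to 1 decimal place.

A₁ = Σ Sᵢαᵢ = 10.3×0.01 + 104×0.05 + 20.3×0.12 + 133.9×0.68 + 3.5×0.01 + 104×0.07 = 106.106 sabins.
Target A₂ = 0.161·416/0.35 = 191.360 sabins (V = 416 m³).
ΔA = A₂ − A₁ = 191.360 − 106.106 = 85.3 sabins.

85.3 sabins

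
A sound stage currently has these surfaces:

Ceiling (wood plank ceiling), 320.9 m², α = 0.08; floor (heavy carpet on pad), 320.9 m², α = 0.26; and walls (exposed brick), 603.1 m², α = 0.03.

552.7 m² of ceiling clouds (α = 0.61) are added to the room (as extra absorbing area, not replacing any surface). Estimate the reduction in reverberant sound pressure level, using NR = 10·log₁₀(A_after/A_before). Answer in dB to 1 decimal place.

5.6 dB

Equivalent absorption area: A_before = 320.9*0.08 + 320.9*0.26 + 603.1*0.03 = 127.199 m².
Added absorption = 552.7 × 0.61 = 337.147 sabins.
A_after = 127.199 + 337.147 = 464.346 sabins.
Reduction = 10 log₁₀(A_after/A_before) = 10 log₁₀(3.6505) = 5.6 dB.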